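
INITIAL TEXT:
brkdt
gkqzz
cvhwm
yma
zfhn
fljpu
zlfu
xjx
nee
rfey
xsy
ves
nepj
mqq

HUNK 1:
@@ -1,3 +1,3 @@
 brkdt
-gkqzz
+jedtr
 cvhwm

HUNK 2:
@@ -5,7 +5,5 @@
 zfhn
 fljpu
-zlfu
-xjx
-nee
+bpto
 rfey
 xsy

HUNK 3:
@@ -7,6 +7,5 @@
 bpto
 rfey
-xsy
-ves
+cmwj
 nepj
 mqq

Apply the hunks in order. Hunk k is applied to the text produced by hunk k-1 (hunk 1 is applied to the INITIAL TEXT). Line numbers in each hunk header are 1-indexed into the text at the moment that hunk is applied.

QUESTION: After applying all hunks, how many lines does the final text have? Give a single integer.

Hunk 1: at line 1 remove [gkqzz] add [jedtr] -> 14 lines: brkdt jedtr cvhwm yma zfhn fljpu zlfu xjx nee rfey xsy ves nepj mqq
Hunk 2: at line 5 remove [zlfu,xjx,nee] add [bpto] -> 12 lines: brkdt jedtr cvhwm yma zfhn fljpu bpto rfey xsy ves nepj mqq
Hunk 3: at line 7 remove [xsy,ves] add [cmwj] -> 11 lines: brkdt jedtr cvhwm yma zfhn fljpu bpto rfey cmwj nepj mqq
Final line count: 11

Answer: 11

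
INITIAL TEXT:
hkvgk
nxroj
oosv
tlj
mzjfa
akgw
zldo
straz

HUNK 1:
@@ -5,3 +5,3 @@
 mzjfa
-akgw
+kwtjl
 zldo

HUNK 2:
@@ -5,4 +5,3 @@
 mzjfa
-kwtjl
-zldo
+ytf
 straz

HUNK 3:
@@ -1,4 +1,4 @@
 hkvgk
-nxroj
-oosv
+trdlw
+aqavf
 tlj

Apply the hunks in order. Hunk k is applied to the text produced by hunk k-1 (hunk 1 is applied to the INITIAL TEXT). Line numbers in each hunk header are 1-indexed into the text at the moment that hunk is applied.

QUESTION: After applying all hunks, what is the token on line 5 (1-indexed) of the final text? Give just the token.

Answer: mzjfa

Derivation:
Hunk 1: at line 5 remove [akgw] add [kwtjl] -> 8 lines: hkvgk nxroj oosv tlj mzjfa kwtjl zldo straz
Hunk 2: at line 5 remove [kwtjl,zldo] add [ytf] -> 7 lines: hkvgk nxroj oosv tlj mzjfa ytf straz
Hunk 3: at line 1 remove [nxroj,oosv] add [trdlw,aqavf] -> 7 lines: hkvgk trdlw aqavf tlj mzjfa ytf straz
Final line 5: mzjfa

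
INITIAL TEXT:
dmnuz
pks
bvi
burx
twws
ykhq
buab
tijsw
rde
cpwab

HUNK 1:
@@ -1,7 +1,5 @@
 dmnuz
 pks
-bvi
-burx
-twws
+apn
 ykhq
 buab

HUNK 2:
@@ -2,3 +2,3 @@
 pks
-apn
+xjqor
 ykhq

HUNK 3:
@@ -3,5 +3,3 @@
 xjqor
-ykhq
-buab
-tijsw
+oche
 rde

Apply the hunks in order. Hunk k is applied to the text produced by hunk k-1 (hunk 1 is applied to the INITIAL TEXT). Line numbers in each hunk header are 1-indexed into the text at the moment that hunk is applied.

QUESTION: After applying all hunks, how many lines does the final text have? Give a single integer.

Answer: 6

Derivation:
Hunk 1: at line 1 remove [bvi,burx,twws] add [apn] -> 8 lines: dmnuz pks apn ykhq buab tijsw rde cpwab
Hunk 2: at line 2 remove [apn] add [xjqor] -> 8 lines: dmnuz pks xjqor ykhq buab tijsw rde cpwab
Hunk 3: at line 3 remove [ykhq,buab,tijsw] add [oche] -> 6 lines: dmnuz pks xjqor oche rde cpwab
Final line count: 6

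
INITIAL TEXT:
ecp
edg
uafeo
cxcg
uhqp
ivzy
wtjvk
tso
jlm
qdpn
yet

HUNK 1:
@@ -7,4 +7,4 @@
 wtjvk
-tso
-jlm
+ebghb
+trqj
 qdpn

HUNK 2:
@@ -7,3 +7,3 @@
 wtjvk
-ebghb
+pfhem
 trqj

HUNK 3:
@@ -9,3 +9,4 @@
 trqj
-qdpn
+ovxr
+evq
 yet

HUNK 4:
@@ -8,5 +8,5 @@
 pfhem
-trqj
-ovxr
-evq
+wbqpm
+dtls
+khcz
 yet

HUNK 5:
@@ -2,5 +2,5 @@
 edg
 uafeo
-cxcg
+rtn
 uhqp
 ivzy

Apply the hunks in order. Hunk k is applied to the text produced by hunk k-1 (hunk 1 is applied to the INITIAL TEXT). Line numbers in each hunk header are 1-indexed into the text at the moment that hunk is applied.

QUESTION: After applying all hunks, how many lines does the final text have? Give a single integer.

Answer: 12

Derivation:
Hunk 1: at line 7 remove [tso,jlm] add [ebghb,trqj] -> 11 lines: ecp edg uafeo cxcg uhqp ivzy wtjvk ebghb trqj qdpn yet
Hunk 2: at line 7 remove [ebghb] add [pfhem] -> 11 lines: ecp edg uafeo cxcg uhqp ivzy wtjvk pfhem trqj qdpn yet
Hunk 3: at line 9 remove [qdpn] add [ovxr,evq] -> 12 lines: ecp edg uafeo cxcg uhqp ivzy wtjvk pfhem trqj ovxr evq yet
Hunk 4: at line 8 remove [trqj,ovxr,evq] add [wbqpm,dtls,khcz] -> 12 lines: ecp edg uafeo cxcg uhqp ivzy wtjvk pfhem wbqpm dtls khcz yet
Hunk 5: at line 2 remove [cxcg] add [rtn] -> 12 lines: ecp edg uafeo rtn uhqp ivzy wtjvk pfhem wbqpm dtls khcz yet
Final line count: 12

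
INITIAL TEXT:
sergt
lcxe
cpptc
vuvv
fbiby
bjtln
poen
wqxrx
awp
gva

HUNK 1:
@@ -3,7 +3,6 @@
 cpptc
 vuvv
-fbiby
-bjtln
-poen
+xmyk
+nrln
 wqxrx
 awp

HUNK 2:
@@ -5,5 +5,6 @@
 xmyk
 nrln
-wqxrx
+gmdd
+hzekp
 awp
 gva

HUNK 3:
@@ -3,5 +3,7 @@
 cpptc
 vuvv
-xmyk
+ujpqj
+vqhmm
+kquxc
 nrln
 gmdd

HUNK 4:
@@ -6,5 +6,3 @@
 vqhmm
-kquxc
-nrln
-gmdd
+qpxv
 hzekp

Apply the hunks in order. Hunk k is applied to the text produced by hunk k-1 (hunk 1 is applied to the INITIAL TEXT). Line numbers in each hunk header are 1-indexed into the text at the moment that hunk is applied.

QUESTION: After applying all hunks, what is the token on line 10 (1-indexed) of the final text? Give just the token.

Hunk 1: at line 3 remove [fbiby,bjtln,poen] add [xmyk,nrln] -> 9 lines: sergt lcxe cpptc vuvv xmyk nrln wqxrx awp gva
Hunk 2: at line 5 remove [wqxrx] add [gmdd,hzekp] -> 10 lines: sergt lcxe cpptc vuvv xmyk nrln gmdd hzekp awp gva
Hunk 3: at line 3 remove [xmyk] add [ujpqj,vqhmm,kquxc] -> 12 lines: sergt lcxe cpptc vuvv ujpqj vqhmm kquxc nrln gmdd hzekp awp gva
Hunk 4: at line 6 remove [kquxc,nrln,gmdd] add [qpxv] -> 10 lines: sergt lcxe cpptc vuvv ujpqj vqhmm qpxv hzekp awp gva
Final line 10: gva

Answer: gva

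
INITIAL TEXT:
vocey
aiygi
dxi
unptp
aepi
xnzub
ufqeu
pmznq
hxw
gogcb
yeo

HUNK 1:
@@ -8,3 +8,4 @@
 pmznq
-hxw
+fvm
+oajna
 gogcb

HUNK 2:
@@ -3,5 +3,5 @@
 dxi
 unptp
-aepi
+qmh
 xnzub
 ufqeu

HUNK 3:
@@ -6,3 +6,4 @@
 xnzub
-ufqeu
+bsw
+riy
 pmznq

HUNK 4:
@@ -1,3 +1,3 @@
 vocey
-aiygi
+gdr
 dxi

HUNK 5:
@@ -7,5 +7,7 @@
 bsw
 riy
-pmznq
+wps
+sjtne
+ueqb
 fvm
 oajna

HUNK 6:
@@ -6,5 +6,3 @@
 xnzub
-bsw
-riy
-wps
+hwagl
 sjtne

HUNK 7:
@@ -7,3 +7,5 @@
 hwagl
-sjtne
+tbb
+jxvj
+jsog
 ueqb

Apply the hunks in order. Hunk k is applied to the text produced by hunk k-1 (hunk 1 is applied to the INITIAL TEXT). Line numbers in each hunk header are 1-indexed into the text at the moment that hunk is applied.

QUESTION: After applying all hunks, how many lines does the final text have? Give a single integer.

Hunk 1: at line 8 remove [hxw] add [fvm,oajna] -> 12 lines: vocey aiygi dxi unptp aepi xnzub ufqeu pmznq fvm oajna gogcb yeo
Hunk 2: at line 3 remove [aepi] add [qmh] -> 12 lines: vocey aiygi dxi unptp qmh xnzub ufqeu pmznq fvm oajna gogcb yeo
Hunk 3: at line 6 remove [ufqeu] add [bsw,riy] -> 13 lines: vocey aiygi dxi unptp qmh xnzub bsw riy pmznq fvm oajna gogcb yeo
Hunk 4: at line 1 remove [aiygi] add [gdr] -> 13 lines: vocey gdr dxi unptp qmh xnzub bsw riy pmznq fvm oajna gogcb yeo
Hunk 5: at line 7 remove [pmznq] add [wps,sjtne,ueqb] -> 15 lines: vocey gdr dxi unptp qmh xnzub bsw riy wps sjtne ueqb fvm oajna gogcb yeo
Hunk 6: at line 6 remove [bsw,riy,wps] add [hwagl] -> 13 lines: vocey gdr dxi unptp qmh xnzub hwagl sjtne ueqb fvm oajna gogcb yeo
Hunk 7: at line 7 remove [sjtne] add [tbb,jxvj,jsog] -> 15 lines: vocey gdr dxi unptp qmh xnzub hwagl tbb jxvj jsog ueqb fvm oajna gogcb yeo
Final line count: 15

Answer: 15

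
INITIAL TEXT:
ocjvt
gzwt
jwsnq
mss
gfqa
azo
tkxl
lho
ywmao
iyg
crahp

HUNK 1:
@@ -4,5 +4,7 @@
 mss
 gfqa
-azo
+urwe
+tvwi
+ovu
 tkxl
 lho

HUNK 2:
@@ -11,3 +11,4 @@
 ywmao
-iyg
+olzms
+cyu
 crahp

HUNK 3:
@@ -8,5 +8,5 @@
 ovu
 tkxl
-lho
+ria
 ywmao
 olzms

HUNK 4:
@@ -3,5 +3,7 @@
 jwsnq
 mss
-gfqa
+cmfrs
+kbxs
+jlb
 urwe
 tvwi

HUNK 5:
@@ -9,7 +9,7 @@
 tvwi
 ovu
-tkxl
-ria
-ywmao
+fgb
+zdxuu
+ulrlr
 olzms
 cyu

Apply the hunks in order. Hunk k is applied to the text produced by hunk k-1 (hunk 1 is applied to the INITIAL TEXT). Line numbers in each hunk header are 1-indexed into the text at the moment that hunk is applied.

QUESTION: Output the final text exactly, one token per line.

Hunk 1: at line 4 remove [azo] add [urwe,tvwi,ovu] -> 13 lines: ocjvt gzwt jwsnq mss gfqa urwe tvwi ovu tkxl lho ywmao iyg crahp
Hunk 2: at line 11 remove [iyg] add [olzms,cyu] -> 14 lines: ocjvt gzwt jwsnq mss gfqa urwe tvwi ovu tkxl lho ywmao olzms cyu crahp
Hunk 3: at line 8 remove [lho] add [ria] -> 14 lines: ocjvt gzwt jwsnq mss gfqa urwe tvwi ovu tkxl ria ywmao olzms cyu crahp
Hunk 4: at line 3 remove [gfqa] add [cmfrs,kbxs,jlb] -> 16 lines: ocjvt gzwt jwsnq mss cmfrs kbxs jlb urwe tvwi ovu tkxl ria ywmao olzms cyu crahp
Hunk 5: at line 9 remove [tkxl,ria,ywmao] add [fgb,zdxuu,ulrlr] -> 16 lines: ocjvt gzwt jwsnq mss cmfrs kbxs jlb urwe tvwi ovu fgb zdxuu ulrlr olzms cyu crahp

Answer: ocjvt
gzwt
jwsnq
mss
cmfrs
kbxs
jlb
urwe
tvwi
ovu
fgb
zdxuu
ulrlr
olzms
cyu
crahp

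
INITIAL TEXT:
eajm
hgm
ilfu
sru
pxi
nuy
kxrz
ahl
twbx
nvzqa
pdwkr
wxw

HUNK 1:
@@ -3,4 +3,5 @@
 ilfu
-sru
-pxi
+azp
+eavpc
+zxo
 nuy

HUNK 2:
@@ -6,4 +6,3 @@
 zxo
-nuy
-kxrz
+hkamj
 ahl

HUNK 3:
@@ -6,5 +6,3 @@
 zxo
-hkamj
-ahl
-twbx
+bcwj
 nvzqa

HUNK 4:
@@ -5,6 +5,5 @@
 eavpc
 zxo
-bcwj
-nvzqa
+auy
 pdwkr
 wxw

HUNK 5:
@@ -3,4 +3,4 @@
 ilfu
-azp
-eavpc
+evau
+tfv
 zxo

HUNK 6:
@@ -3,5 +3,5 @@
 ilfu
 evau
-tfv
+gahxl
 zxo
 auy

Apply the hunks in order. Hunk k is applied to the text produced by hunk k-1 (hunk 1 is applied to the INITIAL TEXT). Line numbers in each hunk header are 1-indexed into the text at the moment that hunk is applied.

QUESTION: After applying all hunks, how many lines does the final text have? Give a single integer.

Hunk 1: at line 3 remove [sru,pxi] add [azp,eavpc,zxo] -> 13 lines: eajm hgm ilfu azp eavpc zxo nuy kxrz ahl twbx nvzqa pdwkr wxw
Hunk 2: at line 6 remove [nuy,kxrz] add [hkamj] -> 12 lines: eajm hgm ilfu azp eavpc zxo hkamj ahl twbx nvzqa pdwkr wxw
Hunk 3: at line 6 remove [hkamj,ahl,twbx] add [bcwj] -> 10 lines: eajm hgm ilfu azp eavpc zxo bcwj nvzqa pdwkr wxw
Hunk 4: at line 5 remove [bcwj,nvzqa] add [auy] -> 9 lines: eajm hgm ilfu azp eavpc zxo auy pdwkr wxw
Hunk 5: at line 3 remove [azp,eavpc] add [evau,tfv] -> 9 lines: eajm hgm ilfu evau tfv zxo auy pdwkr wxw
Hunk 6: at line 3 remove [tfv] add [gahxl] -> 9 lines: eajm hgm ilfu evau gahxl zxo auy pdwkr wxw
Final line count: 9

Answer: 9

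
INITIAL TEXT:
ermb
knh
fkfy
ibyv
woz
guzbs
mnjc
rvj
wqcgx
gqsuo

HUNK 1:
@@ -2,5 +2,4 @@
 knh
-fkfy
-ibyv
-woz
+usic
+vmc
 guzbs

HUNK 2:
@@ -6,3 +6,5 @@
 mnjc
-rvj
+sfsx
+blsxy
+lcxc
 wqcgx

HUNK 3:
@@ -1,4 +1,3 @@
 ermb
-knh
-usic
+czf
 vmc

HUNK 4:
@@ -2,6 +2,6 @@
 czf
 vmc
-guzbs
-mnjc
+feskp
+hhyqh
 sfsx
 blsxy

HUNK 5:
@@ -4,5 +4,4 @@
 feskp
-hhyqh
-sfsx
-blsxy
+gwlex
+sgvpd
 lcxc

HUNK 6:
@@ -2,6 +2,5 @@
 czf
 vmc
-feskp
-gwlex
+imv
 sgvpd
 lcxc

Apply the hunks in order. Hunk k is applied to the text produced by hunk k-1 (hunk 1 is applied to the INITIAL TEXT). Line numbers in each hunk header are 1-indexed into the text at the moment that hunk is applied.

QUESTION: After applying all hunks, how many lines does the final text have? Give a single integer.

Hunk 1: at line 2 remove [fkfy,ibyv,woz] add [usic,vmc] -> 9 lines: ermb knh usic vmc guzbs mnjc rvj wqcgx gqsuo
Hunk 2: at line 6 remove [rvj] add [sfsx,blsxy,lcxc] -> 11 lines: ermb knh usic vmc guzbs mnjc sfsx blsxy lcxc wqcgx gqsuo
Hunk 3: at line 1 remove [knh,usic] add [czf] -> 10 lines: ermb czf vmc guzbs mnjc sfsx blsxy lcxc wqcgx gqsuo
Hunk 4: at line 2 remove [guzbs,mnjc] add [feskp,hhyqh] -> 10 lines: ermb czf vmc feskp hhyqh sfsx blsxy lcxc wqcgx gqsuo
Hunk 5: at line 4 remove [hhyqh,sfsx,blsxy] add [gwlex,sgvpd] -> 9 lines: ermb czf vmc feskp gwlex sgvpd lcxc wqcgx gqsuo
Hunk 6: at line 2 remove [feskp,gwlex] add [imv] -> 8 lines: ermb czf vmc imv sgvpd lcxc wqcgx gqsuo
Final line count: 8

Answer: 8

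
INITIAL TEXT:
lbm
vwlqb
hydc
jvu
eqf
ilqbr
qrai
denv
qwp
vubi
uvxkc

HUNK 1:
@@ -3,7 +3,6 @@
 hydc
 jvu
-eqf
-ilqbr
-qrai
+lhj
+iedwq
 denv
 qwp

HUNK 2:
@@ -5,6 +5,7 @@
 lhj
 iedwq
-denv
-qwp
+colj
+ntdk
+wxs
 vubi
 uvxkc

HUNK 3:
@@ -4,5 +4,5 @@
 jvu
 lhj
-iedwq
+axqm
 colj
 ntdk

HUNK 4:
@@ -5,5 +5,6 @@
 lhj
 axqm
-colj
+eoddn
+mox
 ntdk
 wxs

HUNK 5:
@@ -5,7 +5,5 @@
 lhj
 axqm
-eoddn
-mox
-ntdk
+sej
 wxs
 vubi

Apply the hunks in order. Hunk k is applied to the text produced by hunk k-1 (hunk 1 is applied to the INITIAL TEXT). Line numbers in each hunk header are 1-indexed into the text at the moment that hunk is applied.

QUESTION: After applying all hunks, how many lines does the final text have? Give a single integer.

Hunk 1: at line 3 remove [eqf,ilqbr,qrai] add [lhj,iedwq] -> 10 lines: lbm vwlqb hydc jvu lhj iedwq denv qwp vubi uvxkc
Hunk 2: at line 5 remove [denv,qwp] add [colj,ntdk,wxs] -> 11 lines: lbm vwlqb hydc jvu lhj iedwq colj ntdk wxs vubi uvxkc
Hunk 3: at line 4 remove [iedwq] add [axqm] -> 11 lines: lbm vwlqb hydc jvu lhj axqm colj ntdk wxs vubi uvxkc
Hunk 4: at line 5 remove [colj] add [eoddn,mox] -> 12 lines: lbm vwlqb hydc jvu lhj axqm eoddn mox ntdk wxs vubi uvxkc
Hunk 5: at line 5 remove [eoddn,mox,ntdk] add [sej] -> 10 lines: lbm vwlqb hydc jvu lhj axqm sej wxs vubi uvxkc
Final line count: 10

Answer: 10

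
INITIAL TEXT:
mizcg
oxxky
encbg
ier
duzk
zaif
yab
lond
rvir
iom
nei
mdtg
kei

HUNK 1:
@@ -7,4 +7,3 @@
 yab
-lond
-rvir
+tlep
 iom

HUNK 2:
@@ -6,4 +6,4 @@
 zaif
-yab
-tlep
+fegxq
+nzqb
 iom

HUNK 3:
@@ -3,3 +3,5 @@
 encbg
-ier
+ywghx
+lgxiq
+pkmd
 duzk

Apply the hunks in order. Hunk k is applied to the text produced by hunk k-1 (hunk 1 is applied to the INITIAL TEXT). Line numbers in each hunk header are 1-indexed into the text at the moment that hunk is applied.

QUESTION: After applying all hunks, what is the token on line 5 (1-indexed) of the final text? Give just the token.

Answer: lgxiq

Derivation:
Hunk 1: at line 7 remove [lond,rvir] add [tlep] -> 12 lines: mizcg oxxky encbg ier duzk zaif yab tlep iom nei mdtg kei
Hunk 2: at line 6 remove [yab,tlep] add [fegxq,nzqb] -> 12 lines: mizcg oxxky encbg ier duzk zaif fegxq nzqb iom nei mdtg kei
Hunk 3: at line 3 remove [ier] add [ywghx,lgxiq,pkmd] -> 14 lines: mizcg oxxky encbg ywghx lgxiq pkmd duzk zaif fegxq nzqb iom nei mdtg kei
Final line 5: lgxiq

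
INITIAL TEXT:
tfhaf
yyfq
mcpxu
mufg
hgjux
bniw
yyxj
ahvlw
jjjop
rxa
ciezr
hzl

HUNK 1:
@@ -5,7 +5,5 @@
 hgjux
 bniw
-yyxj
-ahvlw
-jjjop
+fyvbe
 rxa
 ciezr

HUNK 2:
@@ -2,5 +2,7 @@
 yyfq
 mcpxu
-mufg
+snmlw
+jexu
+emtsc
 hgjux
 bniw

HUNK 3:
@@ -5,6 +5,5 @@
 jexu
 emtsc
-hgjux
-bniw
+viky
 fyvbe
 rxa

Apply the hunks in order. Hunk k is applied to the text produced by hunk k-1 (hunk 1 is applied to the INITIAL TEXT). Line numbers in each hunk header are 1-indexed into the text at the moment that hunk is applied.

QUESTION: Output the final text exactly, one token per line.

Hunk 1: at line 5 remove [yyxj,ahvlw,jjjop] add [fyvbe] -> 10 lines: tfhaf yyfq mcpxu mufg hgjux bniw fyvbe rxa ciezr hzl
Hunk 2: at line 2 remove [mufg] add [snmlw,jexu,emtsc] -> 12 lines: tfhaf yyfq mcpxu snmlw jexu emtsc hgjux bniw fyvbe rxa ciezr hzl
Hunk 3: at line 5 remove [hgjux,bniw] add [viky] -> 11 lines: tfhaf yyfq mcpxu snmlw jexu emtsc viky fyvbe rxa ciezr hzl

Answer: tfhaf
yyfq
mcpxu
snmlw
jexu
emtsc
viky
fyvbe
rxa
ciezr
hzl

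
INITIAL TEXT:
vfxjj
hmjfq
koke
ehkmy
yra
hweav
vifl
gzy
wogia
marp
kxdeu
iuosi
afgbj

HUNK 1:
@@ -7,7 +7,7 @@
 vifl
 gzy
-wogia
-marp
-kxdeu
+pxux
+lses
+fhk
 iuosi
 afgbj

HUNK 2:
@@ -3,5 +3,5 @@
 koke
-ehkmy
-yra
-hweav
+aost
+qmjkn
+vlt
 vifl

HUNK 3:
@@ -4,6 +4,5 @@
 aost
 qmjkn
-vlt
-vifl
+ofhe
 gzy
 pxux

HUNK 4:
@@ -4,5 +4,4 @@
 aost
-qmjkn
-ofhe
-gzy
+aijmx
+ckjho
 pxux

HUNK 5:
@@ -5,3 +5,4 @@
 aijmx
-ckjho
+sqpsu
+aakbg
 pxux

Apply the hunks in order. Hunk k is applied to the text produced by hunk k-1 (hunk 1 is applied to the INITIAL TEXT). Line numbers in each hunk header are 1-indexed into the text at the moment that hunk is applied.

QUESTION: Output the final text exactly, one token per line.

Answer: vfxjj
hmjfq
koke
aost
aijmx
sqpsu
aakbg
pxux
lses
fhk
iuosi
afgbj

Derivation:
Hunk 1: at line 7 remove [wogia,marp,kxdeu] add [pxux,lses,fhk] -> 13 lines: vfxjj hmjfq koke ehkmy yra hweav vifl gzy pxux lses fhk iuosi afgbj
Hunk 2: at line 3 remove [ehkmy,yra,hweav] add [aost,qmjkn,vlt] -> 13 lines: vfxjj hmjfq koke aost qmjkn vlt vifl gzy pxux lses fhk iuosi afgbj
Hunk 3: at line 4 remove [vlt,vifl] add [ofhe] -> 12 lines: vfxjj hmjfq koke aost qmjkn ofhe gzy pxux lses fhk iuosi afgbj
Hunk 4: at line 4 remove [qmjkn,ofhe,gzy] add [aijmx,ckjho] -> 11 lines: vfxjj hmjfq koke aost aijmx ckjho pxux lses fhk iuosi afgbj
Hunk 5: at line 5 remove [ckjho] add [sqpsu,aakbg] -> 12 lines: vfxjj hmjfq koke aost aijmx sqpsu aakbg pxux lses fhk iuosi afgbj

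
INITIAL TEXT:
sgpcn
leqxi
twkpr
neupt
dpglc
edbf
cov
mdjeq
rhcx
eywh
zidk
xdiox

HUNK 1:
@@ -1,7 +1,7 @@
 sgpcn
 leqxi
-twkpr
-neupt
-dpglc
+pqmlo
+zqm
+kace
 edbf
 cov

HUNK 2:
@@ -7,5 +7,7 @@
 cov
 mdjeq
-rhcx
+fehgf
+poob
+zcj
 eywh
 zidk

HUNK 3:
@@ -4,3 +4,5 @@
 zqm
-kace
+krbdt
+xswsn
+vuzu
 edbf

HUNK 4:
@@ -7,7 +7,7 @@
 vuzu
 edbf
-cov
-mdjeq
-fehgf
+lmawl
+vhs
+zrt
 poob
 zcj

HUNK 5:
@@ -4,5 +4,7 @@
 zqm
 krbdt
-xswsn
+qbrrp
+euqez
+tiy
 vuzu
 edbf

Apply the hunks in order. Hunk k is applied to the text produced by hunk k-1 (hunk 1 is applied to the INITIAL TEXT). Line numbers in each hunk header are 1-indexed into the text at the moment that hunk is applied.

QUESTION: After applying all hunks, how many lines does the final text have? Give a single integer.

Hunk 1: at line 1 remove [twkpr,neupt,dpglc] add [pqmlo,zqm,kace] -> 12 lines: sgpcn leqxi pqmlo zqm kace edbf cov mdjeq rhcx eywh zidk xdiox
Hunk 2: at line 7 remove [rhcx] add [fehgf,poob,zcj] -> 14 lines: sgpcn leqxi pqmlo zqm kace edbf cov mdjeq fehgf poob zcj eywh zidk xdiox
Hunk 3: at line 4 remove [kace] add [krbdt,xswsn,vuzu] -> 16 lines: sgpcn leqxi pqmlo zqm krbdt xswsn vuzu edbf cov mdjeq fehgf poob zcj eywh zidk xdiox
Hunk 4: at line 7 remove [cov,mdjeq,fehgf] add [lmawl,vhs,zrt] -> 16 lines: sgpcn leqxi pqmlo zqm krbdt xswsn vuzu edbf lmawl vhs zrt poob zcj eywh zidk xdiox
Hunk 5: at line 4 remove [xswsn] add [qbrrp,euqez,tiy] -> 18 lines: sgpcn leqxi pqmlo zqm krbdt qbrrp euqez tiy vuzu edbf lmawl vhs zrt poob zcj eywh zidk xdiox
Final line count: 18

Answer: 18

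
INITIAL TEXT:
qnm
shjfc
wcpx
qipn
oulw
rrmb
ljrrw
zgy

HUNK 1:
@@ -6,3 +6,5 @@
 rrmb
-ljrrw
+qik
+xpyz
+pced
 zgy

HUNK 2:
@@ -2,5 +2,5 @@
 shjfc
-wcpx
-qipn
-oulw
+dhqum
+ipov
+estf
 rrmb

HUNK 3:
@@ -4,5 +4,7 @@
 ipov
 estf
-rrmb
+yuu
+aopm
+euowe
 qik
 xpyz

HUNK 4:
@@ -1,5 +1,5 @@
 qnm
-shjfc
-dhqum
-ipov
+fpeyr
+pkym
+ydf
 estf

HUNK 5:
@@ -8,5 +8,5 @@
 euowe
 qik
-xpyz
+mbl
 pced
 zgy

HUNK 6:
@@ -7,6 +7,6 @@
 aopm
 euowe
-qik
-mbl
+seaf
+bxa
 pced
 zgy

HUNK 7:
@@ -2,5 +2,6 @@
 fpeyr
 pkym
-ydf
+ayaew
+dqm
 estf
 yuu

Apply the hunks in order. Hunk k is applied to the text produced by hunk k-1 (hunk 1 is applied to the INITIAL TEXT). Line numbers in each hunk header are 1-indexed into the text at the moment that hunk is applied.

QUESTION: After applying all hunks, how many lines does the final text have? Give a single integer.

Hunk 1: at line 6 remove [ljrrw] add [qik,xpyz,pced] -> 10 lines: qnm shjfc wcpx qipn oulw rrmb qik xpyz pced zgy
Hunk 2: at line 2 remove [wcpx,qipn,oulw] add [dhqum,ipov,estf] -> 10 lines: qnm shjfc dhqum ipov estf rrmb qik xpyz pced zgy
Hunk 3: at line 4 remove [rrmb] add [yuu,aopm,euowe] -> 12 lines: qnm shjfc dhqum ipov estf yuu aopm euowe qik xpyz pced zgy
Hunk 4: at line 1 remove [shjfc,dhqum,ipov] add [fpeyr,pkym,ydf] -> 12 lines: qnm fpeyr pkym ydf estf yuu aopm euowe qik xpyz pced zgy
Hunk 5: at line 8 remove [xpyz] add [mbl] -> 12 lines: qnm fpeyr pkym ydf estf yuu aopm euowe qik mbl pced zgy
Hunk 6: at line 7 remove [qik,mbl] add [seaf,bxa] -> 12 lines: qnm fpeyr pkym ydf estf yuu aopm euowe seaf bxa pced zgy
Hunk 7: at line 2 remove [ydf] add [ayaew,dqm] -> 13 lines: qnm fpeyr pkym ayaew dqm estf yuu aopm euowe seaf bxa pced zgy
Final line count: 13

Answer: 13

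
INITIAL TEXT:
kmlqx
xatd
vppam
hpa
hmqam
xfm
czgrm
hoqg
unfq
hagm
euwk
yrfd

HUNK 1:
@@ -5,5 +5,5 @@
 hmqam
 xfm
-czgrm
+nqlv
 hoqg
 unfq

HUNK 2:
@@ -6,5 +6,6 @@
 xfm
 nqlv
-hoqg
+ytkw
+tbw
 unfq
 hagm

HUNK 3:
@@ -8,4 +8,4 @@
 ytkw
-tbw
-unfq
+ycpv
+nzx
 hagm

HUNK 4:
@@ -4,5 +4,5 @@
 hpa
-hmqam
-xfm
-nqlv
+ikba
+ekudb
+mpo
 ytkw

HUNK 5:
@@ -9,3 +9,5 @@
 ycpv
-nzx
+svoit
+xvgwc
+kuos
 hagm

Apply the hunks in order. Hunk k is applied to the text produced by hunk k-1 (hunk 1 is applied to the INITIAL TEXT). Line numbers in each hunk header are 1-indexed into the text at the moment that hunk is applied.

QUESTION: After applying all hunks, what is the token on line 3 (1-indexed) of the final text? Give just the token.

Hunk 1: at line 5 remove [czgrm] add [nqlv] -> 12 lines: kmlqx xatd vppam hpa hmqam xfm nqlv hoqg unfq hagm euwk yrfd
Hunk 2: at line 6 remove [hoqg] add [ytkw,tbw] -> 13 lines: kmlqx xatd vppam hpa hmqam xfm nqlv ytkw tbw unfq hagm euwk yrfd
Hunk 3: at line 8 remove [tbw,unfq] add [ycpv,nzx] -> 13 lines: kmlqx xatd vppam hpa hmqam xfm nqlv ytkw ycpv nzx hagm euwk yrfd
Hunk 4: at line 4 remove [hmqam,xfm,nqlv] add [ikba,ekudb,mpo] -> 13 lines: kmlqx xatd vppam hpa ikba ekudb mpo ytkw ycpv nzx hagm euwk yrfd
Hunk 5: at line 9 remove [nzx] add [svoit,xvgwc,kuos] -> 15 lines: kmlqx xatd vppam hpa ikba ekudb mpo ytkw ycpv svoit xvgwc kuos hagm euwk yrfd
Final line 3: vppam

Answer: vppam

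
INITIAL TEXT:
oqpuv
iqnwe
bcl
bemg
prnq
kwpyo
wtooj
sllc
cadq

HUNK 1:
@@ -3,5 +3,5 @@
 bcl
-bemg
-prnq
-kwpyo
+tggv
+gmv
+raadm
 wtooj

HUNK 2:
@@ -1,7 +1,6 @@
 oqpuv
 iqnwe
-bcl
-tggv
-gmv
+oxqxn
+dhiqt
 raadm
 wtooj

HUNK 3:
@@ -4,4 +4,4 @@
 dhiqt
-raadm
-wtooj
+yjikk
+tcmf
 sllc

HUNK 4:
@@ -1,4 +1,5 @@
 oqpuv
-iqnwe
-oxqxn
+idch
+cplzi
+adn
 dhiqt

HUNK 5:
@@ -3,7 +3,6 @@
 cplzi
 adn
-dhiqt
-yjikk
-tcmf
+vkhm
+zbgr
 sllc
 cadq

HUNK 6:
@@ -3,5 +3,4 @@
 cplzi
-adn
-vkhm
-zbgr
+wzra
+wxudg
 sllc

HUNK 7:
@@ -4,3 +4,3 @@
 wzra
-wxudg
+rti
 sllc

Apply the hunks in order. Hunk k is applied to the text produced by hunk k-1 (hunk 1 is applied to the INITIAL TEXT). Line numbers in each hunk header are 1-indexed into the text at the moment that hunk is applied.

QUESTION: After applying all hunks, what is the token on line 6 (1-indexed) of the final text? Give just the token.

Answer: sllc

Derivation:
Hunk 1: at line 3 remove [bemg,prnq,kwpyo] add [tggv,gmv,raadm] -> 9 lines: oqpuv iqnwe bcl tggv gmv raadm wtooj sllc cadq
Hunk 2: at line 1 remove [bcl,tggv,gmv] add [oxqxn,dhiqt] -> 8 lines: oqpuv iqnwe oxqxn dhiqt raadm wtooj sllc cadq
Hunk 3: at line 4 remove [raadm,wtooj] add [yjikk,tcmf] -> 8 lines: oqpuv iqnwe oxqxn dhiqt yjikk tcmf sllc cadq
Hunk 4: at line 1 remove [iqnwe,oxqxn] add [idch,cplzi,adn] -> 9 lines: oqpuv idch cplzi adn dhiqt yjikk tcmf sllc cadq
Hunk 5: at line 3 remove [dhiqt,yjikk,tcmf] add [vkhm,zbgr] -> 8 lines: oqpuv idch cplzi adn vkhm zbgr sllc cadq
Hunk 6: at line 3 remove [adn,vkhm,zbgr] add [wzra,wxudg] -> 7 lines: oqpuv idch cplzi wzra wxudg sllc cadq
Hunk 7: at line 4 remove [wxudg] add [rti] -> 7 lines: oqpuv idch cplzi wzra rti sllc cadq
Final line 6: sllc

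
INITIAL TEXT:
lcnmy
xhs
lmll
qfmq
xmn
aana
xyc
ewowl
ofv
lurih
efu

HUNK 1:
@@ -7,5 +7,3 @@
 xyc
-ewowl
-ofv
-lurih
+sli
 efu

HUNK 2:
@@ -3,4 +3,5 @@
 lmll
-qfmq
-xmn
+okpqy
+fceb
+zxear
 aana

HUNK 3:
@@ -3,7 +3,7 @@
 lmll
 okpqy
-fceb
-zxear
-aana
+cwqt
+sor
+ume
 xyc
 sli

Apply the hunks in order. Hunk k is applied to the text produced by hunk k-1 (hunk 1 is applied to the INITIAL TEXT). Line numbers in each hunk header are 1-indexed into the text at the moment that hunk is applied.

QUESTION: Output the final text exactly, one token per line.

Hunk 1: at line 7 remove [ewowl,ofv,lurih] add [sli] -> 9 lines: lcnmy xhs lmll qfmq xmn aana xyc sli efu
Hunk 2: at line 3 remove [qfmq,xmn] add [okpqy,fceb,zxear] -> 10 lines: lcnmy xhs lmll okpqy fceb zxear aana xyc sli efu
Hunk 3: at line 3 remove [fceb,zxear,aana] add [cwqt,sor,ume] -> 10 lines: lcnmy xhs lmll okpqy cwqt sor ume xyc sli efu

Answer: lcnmy
xhs
lmll
okpqy
cwqt
sor
ume
xyc
sli
efu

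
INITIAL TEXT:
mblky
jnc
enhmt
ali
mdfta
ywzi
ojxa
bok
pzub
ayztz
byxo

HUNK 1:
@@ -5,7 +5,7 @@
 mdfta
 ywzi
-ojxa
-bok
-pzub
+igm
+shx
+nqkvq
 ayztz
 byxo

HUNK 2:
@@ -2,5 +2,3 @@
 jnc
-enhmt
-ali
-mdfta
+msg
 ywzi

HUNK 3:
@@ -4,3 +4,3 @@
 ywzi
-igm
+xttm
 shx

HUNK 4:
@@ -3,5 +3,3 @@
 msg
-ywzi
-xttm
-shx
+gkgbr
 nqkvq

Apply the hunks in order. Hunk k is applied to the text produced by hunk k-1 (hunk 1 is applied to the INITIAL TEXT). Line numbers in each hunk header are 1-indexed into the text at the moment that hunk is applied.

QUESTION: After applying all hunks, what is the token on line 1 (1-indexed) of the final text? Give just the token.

Hunk 1: at line 5 remove [ojxa,bok,pzub] add [igm,shx,nqkvq] -> 11 lines: mblky jnc enhmt ali mdfta ywzi igm shx nqkvq ayztz byxo
Hunk 2: at line 2 remove [enhmt,ali,mdfta] add [msg] -> 9 lines: mblky jnc msg ywzi igm shx nqkvq ayztz byxo
Hunk 3: at line 4 remove [igm] add [xttm] -> 9 lines: mblky jnc msg ywzi xttm shx nqkvq ayztz byxo
Hunk 4: at line 3 remove [ywzi,xttm,shx] add [gkgbr] -> 7 lines: mblky jnc msg gkgbr nqkvq ayztz byxo
Final line 1: mblky

Answer: mblky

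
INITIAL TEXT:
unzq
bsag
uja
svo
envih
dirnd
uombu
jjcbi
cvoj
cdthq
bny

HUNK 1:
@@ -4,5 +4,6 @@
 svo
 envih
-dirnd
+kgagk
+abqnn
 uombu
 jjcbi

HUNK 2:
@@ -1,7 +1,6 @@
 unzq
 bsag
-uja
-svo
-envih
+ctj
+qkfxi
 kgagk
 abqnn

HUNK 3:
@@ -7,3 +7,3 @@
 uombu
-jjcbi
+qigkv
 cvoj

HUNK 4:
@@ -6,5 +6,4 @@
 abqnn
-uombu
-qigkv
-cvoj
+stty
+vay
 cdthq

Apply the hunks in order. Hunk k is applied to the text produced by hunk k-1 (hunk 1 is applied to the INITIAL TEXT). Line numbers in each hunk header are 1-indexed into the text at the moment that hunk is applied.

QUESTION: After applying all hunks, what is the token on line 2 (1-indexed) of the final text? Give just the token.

Answer: bsag

Derivation:
Hunk 1: at line 4 remove [dirnd] add [kgagk,abqnn] -> 12 lines: unzq bsag uja svo envih kgagk abqnn uombu jjcbi cvoj cdthq bny
Hunk 2: at line 1 remove [uja,svo,envih] add [ctj,qkfxi] -> 11 lines: unzq bsag ctj qkfxi kgagk abqnn uombu jjcbi cvoj cdthq bny
Hunk 3: at line 7 remove [jjcbi] add [qigkv] -> 11 lines: unzq bsag ctj qkfxi kgagk abqnn uombu qigkv cvoj cdthq bny
Hunk 4: at line 6 remove [uombu,qigkv,cvoj] add [stty,vay] -> 10 lines: unzq bsag ctj qkfxi kgagk abqnn stty vay cdthq bny
Final line 2: bsag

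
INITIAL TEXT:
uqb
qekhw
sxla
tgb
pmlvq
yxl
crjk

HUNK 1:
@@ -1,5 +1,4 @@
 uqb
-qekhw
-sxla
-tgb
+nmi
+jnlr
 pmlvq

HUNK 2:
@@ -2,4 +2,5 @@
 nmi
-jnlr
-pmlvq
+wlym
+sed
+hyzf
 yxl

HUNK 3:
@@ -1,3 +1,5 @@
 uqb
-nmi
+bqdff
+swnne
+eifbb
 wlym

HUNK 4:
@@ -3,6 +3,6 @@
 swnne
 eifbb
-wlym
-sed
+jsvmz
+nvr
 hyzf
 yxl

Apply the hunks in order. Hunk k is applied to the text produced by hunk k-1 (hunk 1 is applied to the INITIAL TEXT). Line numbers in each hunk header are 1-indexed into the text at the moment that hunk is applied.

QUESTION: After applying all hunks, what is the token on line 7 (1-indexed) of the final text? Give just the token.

Hunk 1: at line 1 remove [qekhw,sxla,tgb] add [nmi,jnlr] -> 6 lines: uqb nmi jnlr pmlvq yxl crjk
Hunk 2: at line 2 remove [jnlr,pmlvq] add [wlym,sed,hyzf] -> 7 lines: uqb nmi wlym sed hyzf yxl crjk
Hunk 3: at line 1 remove [nmi] add [bqdff,swnne,eifbb] -> 9 lines: uqb bqdff swnne eifbb wlym sed hyzf yxl crjk
Hunk 4: at line 3 remove [wlym,sed] add [jsvmz,nvr] -> 9 lines: uqb bqdff swnne eifbb jsvmz nvr hyzf yxl crjk
Final line 7: hyzf

Answer: hyzf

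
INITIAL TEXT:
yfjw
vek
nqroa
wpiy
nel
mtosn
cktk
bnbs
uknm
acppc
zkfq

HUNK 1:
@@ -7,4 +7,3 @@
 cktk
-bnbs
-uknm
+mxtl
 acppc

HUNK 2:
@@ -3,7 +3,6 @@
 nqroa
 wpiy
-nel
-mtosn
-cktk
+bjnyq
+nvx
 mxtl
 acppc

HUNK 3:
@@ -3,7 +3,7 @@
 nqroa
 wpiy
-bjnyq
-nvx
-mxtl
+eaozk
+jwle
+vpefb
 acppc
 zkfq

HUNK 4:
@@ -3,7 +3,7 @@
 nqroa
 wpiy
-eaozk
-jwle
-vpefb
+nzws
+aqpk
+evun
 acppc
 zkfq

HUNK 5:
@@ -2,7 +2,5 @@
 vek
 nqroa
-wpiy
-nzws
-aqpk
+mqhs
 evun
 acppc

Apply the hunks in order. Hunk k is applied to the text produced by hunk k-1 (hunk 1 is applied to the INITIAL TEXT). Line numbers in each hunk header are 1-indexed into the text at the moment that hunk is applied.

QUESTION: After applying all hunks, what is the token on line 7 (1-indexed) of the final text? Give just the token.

Hunk 1: at line 7 remove [bnbs,uknm] add [mxtl] -> 10 lines: yfjw vek nqroa wpiy nel mtosn cktk mxtl acppc zkfq
Hunk 2: at line 3 remove [nel,mtosn,cktk] add [bjnyq,nvx] -> 9 lines: yfjw vek nqroa wpiy bjnyq nvx mxtl acppc zkfq
Hunk 3: at line 3 remove [bjnyq,nvx,mxtl] add [eaozk,jwle,vpefb] -> 9 lines: yfjw vek nqroa wpiy eaozk jwle vpefb acppc zkfq
Hunk 4: at line 3 remove [eaozk,jwle,vpefb] add [nzws,aqpk,evun] -> 9 lines: yfjw vek nqroa wpiy nzws aqpk evun acppc zkfq
Hunk 5: at line 2 remove [wpiy,nzws,aqpk] add [mqhs] -> 7 lines: yfjw vek nqroa mqhs evun acppc zkfq
Final line 7: zkfq

Answer: zkfq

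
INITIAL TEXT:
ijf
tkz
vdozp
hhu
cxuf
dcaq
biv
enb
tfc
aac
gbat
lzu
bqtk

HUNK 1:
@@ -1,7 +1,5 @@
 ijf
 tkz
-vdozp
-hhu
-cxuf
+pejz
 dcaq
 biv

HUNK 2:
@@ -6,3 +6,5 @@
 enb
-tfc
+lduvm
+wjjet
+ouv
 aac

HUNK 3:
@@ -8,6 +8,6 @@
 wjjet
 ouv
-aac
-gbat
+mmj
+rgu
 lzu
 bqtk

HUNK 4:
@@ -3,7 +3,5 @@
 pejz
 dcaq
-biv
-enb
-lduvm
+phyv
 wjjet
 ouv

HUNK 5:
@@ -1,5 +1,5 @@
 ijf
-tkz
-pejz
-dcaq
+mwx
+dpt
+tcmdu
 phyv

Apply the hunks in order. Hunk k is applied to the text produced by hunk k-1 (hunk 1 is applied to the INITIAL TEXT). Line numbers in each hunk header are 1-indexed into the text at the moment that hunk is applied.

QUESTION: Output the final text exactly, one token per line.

Answer: ijf
mwx
dpt
tcmdu
phyv
wjjet
ouv
mmj
rgu
lzu
bqtk

Derivation:
Hunk 1: at line 1 remove [vdozp,hhu,cxuf] add [pejz] -> 11 lines: ijf tkz pejz dcaq biv enb tfc aac gbat lzu bqtk
Hunk 2: at line 6 remove [tfc] add [lduvm,wjjet,ouv] -> 13 lines: ijf tkz pejz dcaq biv enb lduvm wjjet ouv aac gbat lzu bqtk
Hunk 3: at line 8 remove [aac,gbat] add [mmj,rgu] -> 13 lines: ijf tkz pejz dcaq biv enb lduvm wjjet ouv mmj rgu lzu bqtk
Hunk 4: at line 3 remove [biv,enb,lduvm] add [phyv] -> 11 lines: ijf tkz pejz dcaq phyv wjjet ouv mmj rgu lzu bqtk
Hunk 5: at line 1 remove [tkz,pejz,dcaq] add [mwx,dpt,tcmdu] -> 11 lines: ijf mwx dpt tcmdu phyv wjjet ouv mmj rgu lzu bqtk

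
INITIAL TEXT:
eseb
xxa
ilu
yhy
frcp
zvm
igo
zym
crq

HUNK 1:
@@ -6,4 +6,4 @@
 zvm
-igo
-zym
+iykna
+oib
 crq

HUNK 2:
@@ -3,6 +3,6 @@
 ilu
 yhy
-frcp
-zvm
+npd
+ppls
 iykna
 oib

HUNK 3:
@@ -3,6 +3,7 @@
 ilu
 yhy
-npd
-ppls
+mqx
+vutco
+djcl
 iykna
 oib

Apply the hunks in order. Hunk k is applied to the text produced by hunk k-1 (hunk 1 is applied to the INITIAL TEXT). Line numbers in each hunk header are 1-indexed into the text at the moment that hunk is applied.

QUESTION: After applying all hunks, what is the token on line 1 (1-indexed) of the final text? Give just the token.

Hunk 1: at line 6 remove [igo,zym] add [iykna,oib] -> 9 lines: eseb xxa ilu yhy frcp zvm iykna oib crq
Hunk 2: at line 3 remove [frcp,zvm] add [npd,ppls] -> 9 lines: eseb xxa ilu yhy npd ppls iykna oib crq
Hunk 3: at line 3 remove [npd,ppls] add [mqx,vutco,djcl] -> 10 lines: eseb xxa ilu yhy mqx vutco djcl iykna oib crq
Final line 1: eseb

Answer: eseb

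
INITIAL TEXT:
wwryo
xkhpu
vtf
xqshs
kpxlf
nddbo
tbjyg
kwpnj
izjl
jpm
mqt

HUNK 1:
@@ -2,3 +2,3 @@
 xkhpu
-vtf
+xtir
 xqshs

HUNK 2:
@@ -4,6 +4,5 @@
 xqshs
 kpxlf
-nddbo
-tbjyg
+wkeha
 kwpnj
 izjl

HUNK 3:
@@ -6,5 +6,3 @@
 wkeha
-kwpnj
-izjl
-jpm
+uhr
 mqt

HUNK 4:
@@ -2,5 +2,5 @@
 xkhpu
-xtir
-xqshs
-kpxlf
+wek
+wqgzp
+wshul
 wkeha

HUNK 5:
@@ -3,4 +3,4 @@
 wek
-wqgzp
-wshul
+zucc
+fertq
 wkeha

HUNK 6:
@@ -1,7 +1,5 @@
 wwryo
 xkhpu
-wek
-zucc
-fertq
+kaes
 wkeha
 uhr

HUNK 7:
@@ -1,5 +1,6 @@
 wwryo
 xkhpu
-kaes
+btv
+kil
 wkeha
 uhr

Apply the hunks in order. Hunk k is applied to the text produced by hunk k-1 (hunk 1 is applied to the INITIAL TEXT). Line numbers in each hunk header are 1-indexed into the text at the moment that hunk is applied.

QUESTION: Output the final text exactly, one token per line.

Answer: wwryo
xkhpu
btv
kil
wkeha
uhr
mqt

Derivation:
Hunk 1: at line 2 remove [vtf] add [xtir] -> 11 lines: wwryo xkhpu xtir xqshs kpxlf nddbo tbjyg kwpnj izjl jpm mqt
Hunk 2: at line 4 remove [nddbo,tbjyg] add [wkeha] -> 10 lines: wwryo xkhpu xtir xqshs kpxlf wkeha kwpnj izjl jpm mqt
Hunk 3: at line 6 remove [kwpnj,izjl,jpm] add [uhr] -> 8 lines: wwryo xkhpu xtir xqshs kpxlf wkeha uhr mqt
Hunk 4: at line 2 remove [xtir,xqshs,kpxlf] add [wek,wqgzp,wshul] -> 8 lines: wwryo xkhpu wek wqgzp wshul wkeha uhr mqt
Hunk 5: at line 3 remove [wqgzp,wshul] add [zucc,fertq] -> 8 lines: wwryo xkhpu wek zucc fertq wkeha uhr mqt
Hunk 6: at line 1 remove [wek,zucc,fertq] add [kaes] -> 6 lines: wwryo xkhpu kaes wkeha uhr mqt
Hunk 7: at line 1 remove [kaes] add [btv,kil] -> 7 lines: wwryo xkhpu btv kil wkeha uhr mqt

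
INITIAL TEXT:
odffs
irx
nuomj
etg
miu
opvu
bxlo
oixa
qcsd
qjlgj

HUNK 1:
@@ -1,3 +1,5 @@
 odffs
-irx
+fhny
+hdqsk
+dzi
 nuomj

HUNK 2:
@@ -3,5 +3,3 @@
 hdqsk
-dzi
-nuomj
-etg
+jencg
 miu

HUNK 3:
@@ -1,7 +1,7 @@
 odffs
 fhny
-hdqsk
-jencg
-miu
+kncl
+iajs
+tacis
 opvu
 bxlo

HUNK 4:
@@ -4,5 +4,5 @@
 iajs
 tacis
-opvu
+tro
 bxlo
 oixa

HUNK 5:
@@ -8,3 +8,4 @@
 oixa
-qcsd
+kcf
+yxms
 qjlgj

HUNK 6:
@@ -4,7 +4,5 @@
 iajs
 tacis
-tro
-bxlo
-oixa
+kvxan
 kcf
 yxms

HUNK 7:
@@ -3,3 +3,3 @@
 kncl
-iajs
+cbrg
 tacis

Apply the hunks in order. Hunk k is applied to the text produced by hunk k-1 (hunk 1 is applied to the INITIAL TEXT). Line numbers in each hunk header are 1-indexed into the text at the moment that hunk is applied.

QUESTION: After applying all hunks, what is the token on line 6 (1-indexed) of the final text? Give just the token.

Hunk 1: at line 1 remove [irx] add [fhny,hdqsk,dzi] -> 12 lines: odffs fhny hdqsk dzi nuomj etg miu opvu bxlo oixa qcsd qjlgj
Hunk 2: at line 3 remove [dzi,nuomj,etg] add [jencg] -> 10 lines: odffs fhny hdqsk jencg miu opvu bxlo oixa qcsd qjlgj
Hunk 3: at line 1 remove [hdqsk,jencg,miu] add [kncl,iajs,tacis] -> 10 lines: odffs fhny kncl iajs tacis opvu bxlo oixa qcsd qjlgj
Hunk 4: at line 4 remove [opvu] add [tro] -> 10 lines: odffs fhny kncl iajs tacis tro bxlo oixa qcsd qjlgj
Hunk 5: at line 8 remove [qcsd] add [kcf,yxms] -> 11 lines: odffs fhny kncl iajs tacis tro bxlo oixa kcf yxms qjlgj
Hunk 6: at line 4 remove [tro,bxlo,oixa] add [kvxan] -> 9 lines: odffs fhny kncl iajs tacis kvxan kcf yxms qjlgj
Hunk 7: at line 3 remove [iajs] add [cbrg] -> 9 lines: odffs fhny kncl cbrg tacis kvxan kcf yxms qjlgj
Final line 6: kvxan

Answer: kvxan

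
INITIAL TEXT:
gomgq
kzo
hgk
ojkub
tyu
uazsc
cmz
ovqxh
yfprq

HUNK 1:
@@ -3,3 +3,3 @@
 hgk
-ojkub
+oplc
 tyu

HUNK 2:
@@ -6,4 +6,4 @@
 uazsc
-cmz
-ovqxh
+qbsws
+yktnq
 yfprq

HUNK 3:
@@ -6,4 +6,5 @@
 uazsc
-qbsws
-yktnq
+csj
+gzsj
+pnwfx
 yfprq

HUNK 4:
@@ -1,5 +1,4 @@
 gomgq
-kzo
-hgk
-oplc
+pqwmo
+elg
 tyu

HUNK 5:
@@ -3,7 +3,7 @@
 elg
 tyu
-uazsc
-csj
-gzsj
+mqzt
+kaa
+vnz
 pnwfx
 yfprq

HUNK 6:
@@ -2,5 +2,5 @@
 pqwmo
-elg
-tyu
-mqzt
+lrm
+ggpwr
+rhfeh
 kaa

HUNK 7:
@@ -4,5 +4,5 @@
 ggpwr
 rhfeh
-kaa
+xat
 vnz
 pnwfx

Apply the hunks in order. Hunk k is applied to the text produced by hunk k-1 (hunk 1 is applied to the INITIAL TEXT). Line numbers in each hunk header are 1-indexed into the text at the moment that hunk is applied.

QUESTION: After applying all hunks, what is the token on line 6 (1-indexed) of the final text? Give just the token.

Hunk 1: at line 3 remove [ojkub] add [oplc] -> 9 lines: gomgq kzo hgk oplc tyu uazsc cmz ovqxh yfprq
Hunk 2: at line 6 remove [cmz,ovqxh] add [qbsws,yktnq] -> 9 lines: gomgq kzo hgk oplc tyu uazsc qbsws yktnq yfprq
Hunk 3: at line 6 remove [qbsws,yktnq] add [csj,gzsj,pnwfx] -> 10 lines: gomgq kzo hgk oplc tyu uazsc csj gzsj pnwfx yfprq
Hunk 4: at line 1 remove [kzo,hgk,oplc] add [pqwmo,elg] -> 9 lines: gomgq pqwmo elg tyu uazsc csj gzsj pnwfx yfprq
Hunk 5: at line 3 remove [uazsc,csj,gzsj] add [mqzt,kaa,vnz] -> 9 lines: gomgq pqwmo elg tyu mqzt kaa vnz pnwfx yfprq
Hunk 6: at line 2 remove [elg,tyu,mqzt] add [lrm,ggpwr,rhfeh] -> 9 lines: gomgq pqwmo lrm ggpwr rhfeh kaa vnz pnwfx yfprq
Hunk 7: at line 4 remove [kaa] add [xat] -> 9 lines: gomgq pqwmo lrm ggpwr rhfeh xat vnz pnwfx yfprq
Final line 6: xat

Answer: xat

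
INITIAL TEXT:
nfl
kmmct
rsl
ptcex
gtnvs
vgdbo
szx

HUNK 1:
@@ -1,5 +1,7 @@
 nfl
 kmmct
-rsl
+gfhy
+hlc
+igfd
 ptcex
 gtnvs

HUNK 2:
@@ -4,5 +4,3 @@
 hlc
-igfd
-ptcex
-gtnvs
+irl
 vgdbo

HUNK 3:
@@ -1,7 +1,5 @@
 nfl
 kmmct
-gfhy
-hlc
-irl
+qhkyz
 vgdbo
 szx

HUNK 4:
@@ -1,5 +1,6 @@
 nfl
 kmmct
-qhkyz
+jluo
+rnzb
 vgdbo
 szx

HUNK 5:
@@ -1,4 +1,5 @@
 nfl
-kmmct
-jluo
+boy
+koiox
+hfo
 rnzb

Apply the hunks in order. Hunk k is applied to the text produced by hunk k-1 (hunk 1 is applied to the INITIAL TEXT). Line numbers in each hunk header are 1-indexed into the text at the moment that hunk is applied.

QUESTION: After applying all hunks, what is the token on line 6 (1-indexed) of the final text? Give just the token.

Hunk 1: at line 1 remove [rsl] add [gfhy,hlc,igfd] -> 9 lines: nfl kmmct gfhy hlc igfd ptcex gtnvs vgdbo szx
Hunk 2: at line 4 remove [igfd,ptcex,gtnvs] add [irl] -> 7 lines: nfl kmmct gfhy hlc irl vgdbo szx
Hunk 3: at line 1 remove [gfhy,hlc,irl] add [qhkyz] -> 5 lines: nfl kmmct qhkyz vgdbo szx
Hunk 4: at line 1 remove [qhkyz] add [jluo,rnzb] -> 6 lines: nfl kmmct jluo rnzb vgdbo szx
Hunk 5: at line 1 remove [kmmct,jluo] add [boy,koiox,hfo] -> 7 lines: nfl boy koiox hfo rnzb vgdbo szx
Final line 6: vgdbo

Answer: vgdbo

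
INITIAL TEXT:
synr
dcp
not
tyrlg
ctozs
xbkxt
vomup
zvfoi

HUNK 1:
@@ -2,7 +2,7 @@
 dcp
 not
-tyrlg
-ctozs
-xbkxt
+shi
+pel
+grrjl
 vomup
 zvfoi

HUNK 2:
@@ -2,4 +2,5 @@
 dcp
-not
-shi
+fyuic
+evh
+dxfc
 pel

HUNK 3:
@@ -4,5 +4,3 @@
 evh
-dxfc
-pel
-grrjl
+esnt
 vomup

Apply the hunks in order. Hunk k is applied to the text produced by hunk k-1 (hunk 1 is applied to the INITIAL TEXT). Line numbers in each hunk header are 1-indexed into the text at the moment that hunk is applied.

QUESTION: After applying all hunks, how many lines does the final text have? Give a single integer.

Answer: 7

Derivation:
Hunk 1: at line 2 remove [tyrlg,ctozs,xbkxt] add [shi,pel,grrjl] -> 8 lines: synr dcp not shi pel grrjl vomup zvfoi
Hunk 2: at line 2 remove [not,shi] add [fyuic,evh,dxfc] -> 9 lines: synr dcp fyuic evh dxfc pel grrjl vomup zvfoi
Hunk 3: at line 4 remove [dxfc,pel,grrjl] add [esnt] -> 7 lines: synr dcp fyuic evh esnt vomup zvfoi
Final line count: 7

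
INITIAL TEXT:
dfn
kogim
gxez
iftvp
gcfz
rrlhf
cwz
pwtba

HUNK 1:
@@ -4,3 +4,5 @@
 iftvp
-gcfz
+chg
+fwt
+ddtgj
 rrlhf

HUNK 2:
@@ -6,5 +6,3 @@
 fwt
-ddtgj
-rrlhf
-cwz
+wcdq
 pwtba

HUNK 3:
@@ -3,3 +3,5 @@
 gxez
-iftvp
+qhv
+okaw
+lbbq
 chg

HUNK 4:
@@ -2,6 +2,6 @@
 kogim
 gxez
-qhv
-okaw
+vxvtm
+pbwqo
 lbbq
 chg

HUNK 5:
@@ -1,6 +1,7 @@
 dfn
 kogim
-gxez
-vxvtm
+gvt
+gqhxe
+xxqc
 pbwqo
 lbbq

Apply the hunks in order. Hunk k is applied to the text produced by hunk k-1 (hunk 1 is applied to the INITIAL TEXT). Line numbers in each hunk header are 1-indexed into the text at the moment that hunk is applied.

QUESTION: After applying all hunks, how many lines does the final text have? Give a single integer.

Hunk 1: at line 4 remove [gcfz] add [chg,fwt,ddtgj] -> 10 lines: dfn kogim gxez iftvp chg fwt ddtgj rrlhf cwz pwtba
Hunk 2: at line 6 remove [ddtgj,rrlhf,cwz] add [wcdq] -> 8 lines: dfn kogim gxez iftvp chg fwt wcdq pwtba
Hunk 3: at line 3 remove [iftvp] add [qhv,okaw,lbbq] -> 10 lines: dfn kogim gxez qhv okaw lbbq chg fwt wcdq pwtba
Hunk 4: at line 2 remove [qhv,okaw] add [vxvtm,pbwqo] -> 10 lines: dfn kogim gxez vxvtm pbwqo lbbq chg fwt wcdq pwtba
Hunk 5: at line 1 remove [gxez,vxvtm] add [gvt,gqhxe,xxqc] -> 11 lines: dfn kogim gvt gqhxe xxqc pbwqo lbbq chg fwt wcdq pwtba
Final line count: 11

Answer: 11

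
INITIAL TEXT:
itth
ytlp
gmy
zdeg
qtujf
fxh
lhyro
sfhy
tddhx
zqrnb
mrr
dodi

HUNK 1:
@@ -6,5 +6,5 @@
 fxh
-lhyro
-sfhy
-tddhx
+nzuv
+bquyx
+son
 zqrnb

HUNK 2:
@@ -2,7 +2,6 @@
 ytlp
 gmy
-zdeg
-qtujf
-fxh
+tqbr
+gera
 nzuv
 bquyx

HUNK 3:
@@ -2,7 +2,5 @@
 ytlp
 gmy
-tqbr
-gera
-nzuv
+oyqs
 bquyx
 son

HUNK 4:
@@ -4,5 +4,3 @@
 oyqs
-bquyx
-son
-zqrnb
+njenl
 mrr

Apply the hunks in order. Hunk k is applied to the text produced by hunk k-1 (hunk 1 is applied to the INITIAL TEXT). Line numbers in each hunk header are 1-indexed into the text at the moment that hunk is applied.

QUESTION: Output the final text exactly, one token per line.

Answer: itth
ytlp
gmy
oyqs
njenl
mrr
dodi

Derivation:
Hunk 1: at line 6 remove [lhyro,sfhy,tddhx] add [nzuv,bquyx,son] -> 12 lines: itth ytlp gmy zdeg qtujf fxh nzuv bquyx son zqrnb mrr dodi
Hunk 2: at line 2 remove [zdeg,qtujf,fxh] add [tqbr,gera] -> 11 lines: itth ytlp gmy tqbr gera nzuv bquyx son zqrnb mrr dodi
Hunk 3: at line 2 remove [tqbr,gera,nzuv] add [oyqs] -> 9 lines: itth ytlp gmy oyqs bquyx son zqrnb mrr dodi
Hunk 4: at line 4 remove [bquyx,son,zqrnb] add [njenl] -> 7 lines: itth ytlp gmy oyqs njenl mrr dodi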